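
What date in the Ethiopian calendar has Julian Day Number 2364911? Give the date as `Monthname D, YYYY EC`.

Tikimt 13, 1755 EC

JDN 2364911 is 21 October 1762 in the Gregorian calendar.
In the Ethiopian calendar that day is Tikimt 13, 1755 EC.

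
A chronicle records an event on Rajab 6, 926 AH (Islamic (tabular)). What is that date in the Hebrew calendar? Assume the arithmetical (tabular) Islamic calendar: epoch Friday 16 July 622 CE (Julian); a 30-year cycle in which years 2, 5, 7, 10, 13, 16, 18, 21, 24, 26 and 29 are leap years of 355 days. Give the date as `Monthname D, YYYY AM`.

Julian Day Number of the source date = 2276411.
Converting JDN 2276411 to the Hebrew calendar gives 6 Tammuz 5280 AM.

Tammuz 6, 5280 AM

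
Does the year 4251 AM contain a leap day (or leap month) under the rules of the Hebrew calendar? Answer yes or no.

yes

Hebrew year 4251 is year 14 of its 19-year Metonic cycle; leap years are at positions 3, 6, 8, 11, 14, 17, 19, so it is a leap year (13 months).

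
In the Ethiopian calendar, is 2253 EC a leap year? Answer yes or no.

2253 mod 4 = 1; in the Ethiopian calendar a year is leap when year mod 4 = 3, so it is a common year.

no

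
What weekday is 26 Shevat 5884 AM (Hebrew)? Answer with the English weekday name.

In the Gregorian calendar this is 11 February 2124 (JDN 2496876).
2496876 ≡ 4 (mod 7); counting from Monday = 0 gives Friday.

Friday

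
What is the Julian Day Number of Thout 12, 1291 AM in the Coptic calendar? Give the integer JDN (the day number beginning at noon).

In the proleptic Gregorian calendar the same day is 19 September 1574.
JDN 2451545 is 1 January 2000 CE (Gregorian); the target day is −155332 days from there, so JDN = 2296213.

2296213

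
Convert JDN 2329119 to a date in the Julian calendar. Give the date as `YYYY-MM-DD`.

1664-10-12

The Gregorian equivalent of JDN 2329119 is 22 October 1664.
In the Julian calendar that day is 1664-10-12.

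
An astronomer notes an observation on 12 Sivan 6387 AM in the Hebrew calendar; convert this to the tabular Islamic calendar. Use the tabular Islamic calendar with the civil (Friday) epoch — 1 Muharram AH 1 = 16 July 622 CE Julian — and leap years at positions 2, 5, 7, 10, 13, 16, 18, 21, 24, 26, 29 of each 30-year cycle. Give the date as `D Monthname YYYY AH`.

12 Jumada al-Thani 2067 AH

Both dates share Julian Day Number 2680721; in the tabular Islamic calendar that is 12 Jumada al-Thani 2067 AH.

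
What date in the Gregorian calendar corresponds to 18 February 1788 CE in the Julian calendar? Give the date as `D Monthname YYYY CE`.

At this point the Julian calendar is 11 days behind the Gregorian.
18 February 1788 Julian + 11 days → 29 February 1788 Gregorian.

29 February 1788 CE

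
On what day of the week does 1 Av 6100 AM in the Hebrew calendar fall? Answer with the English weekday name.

This is JDN 2575934 (26 July 2340 Gregorian).
2575934 ≡ 4 (mod 7); counting from Monday = 0 gives Friday.

Friday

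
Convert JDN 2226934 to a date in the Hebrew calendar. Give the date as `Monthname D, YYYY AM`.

JDN 2226934 is 13 January 1385 in the proleptic Gregorian calendar.
In the Hebrew calendar that day is Tevet 21, 5145 AM.

Tevet 21, 5145 AM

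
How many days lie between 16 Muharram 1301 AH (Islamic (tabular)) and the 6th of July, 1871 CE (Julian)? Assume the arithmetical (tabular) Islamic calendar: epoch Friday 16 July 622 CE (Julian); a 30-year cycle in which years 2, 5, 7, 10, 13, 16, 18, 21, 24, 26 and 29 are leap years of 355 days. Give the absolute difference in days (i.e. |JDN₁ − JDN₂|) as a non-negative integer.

First date → JDN 2409132; second date → JDN 2404627.
The interval is |2409132 − 2404627| = 4505 days.

4505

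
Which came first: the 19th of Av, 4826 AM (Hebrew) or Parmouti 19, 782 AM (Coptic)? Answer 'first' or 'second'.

First date → JDN 2110639; second date → JDN 2110518.
JDN 2110518 < JDN 2110639, so the second date is earlier.

second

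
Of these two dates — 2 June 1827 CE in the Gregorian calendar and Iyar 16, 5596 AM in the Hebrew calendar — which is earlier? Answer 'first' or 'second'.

First date → JDN 2388510; second date → JDN 2391768.
JDN 2388510 < JDN 2391768, so the first date is earlier.

first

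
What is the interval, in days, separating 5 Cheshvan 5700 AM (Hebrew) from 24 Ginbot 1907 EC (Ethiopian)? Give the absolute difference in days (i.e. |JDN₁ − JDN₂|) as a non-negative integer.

JDN of the first date = 2429555.
JDN of the second date = 2420650.
|2420650 − 2429555| = 8905.

8905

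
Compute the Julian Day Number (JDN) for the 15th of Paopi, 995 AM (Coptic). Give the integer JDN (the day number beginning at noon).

2188132

In the proleptic Gregorian calendar the same day is 19 October 1278.
JDN 2299161 is 15 October 1582 CE (Gregorian); the target day is −111029 days from there, so JDN = 2188132.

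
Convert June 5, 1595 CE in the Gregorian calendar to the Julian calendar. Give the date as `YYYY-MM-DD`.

The Julian–Gregorian offset here is 10 days (Julian trailing).
5 June 1595 Gregorian − 10 days → 26 May 1595 Julian.

1595-05-26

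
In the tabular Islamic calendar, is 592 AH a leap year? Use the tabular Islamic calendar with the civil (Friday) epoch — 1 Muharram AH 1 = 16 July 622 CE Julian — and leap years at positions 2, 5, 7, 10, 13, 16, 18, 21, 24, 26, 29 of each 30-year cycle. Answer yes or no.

Year 592 AH is year 22 of its 30-year cycle; leap positions are 2, 5, 7, 10, 13, 16, 18, 21, 24, 26, 29, so it is a common year (354 days).

no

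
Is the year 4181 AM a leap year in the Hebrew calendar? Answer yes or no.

Hebrew year 4181 is year 1 of its 19-year Metonic cycle; leap years are at positions 3, 6, 8, 11, 14, 17, 19, so it is a common year (12 months).

no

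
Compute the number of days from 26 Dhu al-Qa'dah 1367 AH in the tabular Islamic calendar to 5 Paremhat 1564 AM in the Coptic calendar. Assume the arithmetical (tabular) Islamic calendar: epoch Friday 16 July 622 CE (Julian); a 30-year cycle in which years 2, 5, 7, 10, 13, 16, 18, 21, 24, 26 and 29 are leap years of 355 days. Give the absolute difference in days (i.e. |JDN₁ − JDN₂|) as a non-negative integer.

First date → JDN 2432825; second date → JDN 2396100.
The interval is |2432825 − 2396100| = 36725 days.

36725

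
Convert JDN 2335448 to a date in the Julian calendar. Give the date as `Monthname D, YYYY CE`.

February 9, 1682 CE

JDN 2335448 is 19 February 1682 in the Gregorian calendar.
In the Julian calendar that day is February 9, 1682 CE.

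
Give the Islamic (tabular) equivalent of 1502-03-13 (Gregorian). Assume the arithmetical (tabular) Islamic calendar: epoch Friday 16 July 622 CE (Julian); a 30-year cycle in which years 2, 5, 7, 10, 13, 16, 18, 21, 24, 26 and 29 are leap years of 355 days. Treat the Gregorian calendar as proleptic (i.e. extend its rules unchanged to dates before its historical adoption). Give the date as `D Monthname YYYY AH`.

23 Sha'ban 907 AH

Both dates share Julian Day Number 2269725; in the tabular Islamic calendar that is 23 Sha'ban 907 AH.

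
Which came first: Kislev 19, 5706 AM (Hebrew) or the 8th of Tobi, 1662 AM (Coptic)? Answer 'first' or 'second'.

The two dates have Julian Day Numbers 2431784 and 2431837 respectively.
Since 2431784 < 2431837, the first date comes first.

first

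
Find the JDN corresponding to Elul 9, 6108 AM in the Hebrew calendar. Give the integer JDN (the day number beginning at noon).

In the Gregorian calendar the same day is 4 September 2348.
JDN 2299161 is 15 October 1582 CE (Gregorian); the target day is +279735 days from there, so JDN = 2578896.

2578896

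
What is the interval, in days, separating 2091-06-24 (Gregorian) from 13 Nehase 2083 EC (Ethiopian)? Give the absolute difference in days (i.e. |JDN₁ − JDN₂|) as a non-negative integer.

JDN of the first date = 2484957.
JDN of the second date = 2485013.
|2485013 − 2484957| = 56.

56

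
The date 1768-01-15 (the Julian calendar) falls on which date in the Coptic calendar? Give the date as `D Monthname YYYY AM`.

19 Tobi 1484 AM

Both dates share Julian Day Number 2366834; in the Coptic calendar that is 19 Tobi 1484 AM.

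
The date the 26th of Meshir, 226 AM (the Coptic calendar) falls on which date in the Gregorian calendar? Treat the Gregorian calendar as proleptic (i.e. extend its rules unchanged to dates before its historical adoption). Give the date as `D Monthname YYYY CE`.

22 February 510 CE

Julian Day Number of the source date = 1907386.
Converting JDN 1907386 to the Gregorian calendar gives 22 February 510 CE.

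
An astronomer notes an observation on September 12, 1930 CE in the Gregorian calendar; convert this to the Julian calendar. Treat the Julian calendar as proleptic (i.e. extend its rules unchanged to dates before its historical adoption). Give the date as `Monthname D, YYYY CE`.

At this point the Julian calendar is 13 days behind the Gregorian.
12 September 1930 Gregorian − 13 days → 30 August 1930 Julian.

August 30, 1930 CE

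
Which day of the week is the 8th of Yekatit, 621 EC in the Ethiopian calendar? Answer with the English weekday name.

This is JDN 1950833 (5 February 629 Gregorian).
Since JDN mod 7 = 3 (0 = Monday), the day is Thursday.

Thursday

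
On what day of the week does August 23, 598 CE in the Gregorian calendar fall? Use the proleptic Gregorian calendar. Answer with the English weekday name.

Thursday

JDN 1939710 mod 7 = 3, and JDN 0 was a Monday, so this is a Thursday.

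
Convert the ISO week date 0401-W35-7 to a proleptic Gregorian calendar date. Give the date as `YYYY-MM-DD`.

0401-09-02

ISO week 1 of 401 is the week containing the first Thursday of 401.
Week 35, day 7 (Sunday) lands on 0401-09-02.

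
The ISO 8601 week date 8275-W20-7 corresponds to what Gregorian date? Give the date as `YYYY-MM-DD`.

ISO week 1 of 8275 is the week containing the first Thursday of 8275.
Week 20, day 7 (Sunday) lands on 8275-05-23.

8275-05-23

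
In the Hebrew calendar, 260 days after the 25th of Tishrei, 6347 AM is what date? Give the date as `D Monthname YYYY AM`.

Counting 260 days forward from JDN 2665879 reaches JDN 2666139, which is 19 Tammuz 6347 AM.

19 Tammuz 6347 AM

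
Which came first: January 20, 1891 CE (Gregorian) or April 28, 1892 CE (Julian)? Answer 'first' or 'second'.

The two dates have Julian Day Numbers 2411753 and 2412229 respectively.
Since 2411753 < 2412229, the first date comes first.

first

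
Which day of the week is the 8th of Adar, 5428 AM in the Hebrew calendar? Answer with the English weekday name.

Monday

In the Gregorian calendar this is 20 February 1668 (JDN 2330335).
Since JDN mod 7 = 0 (0 = Monday), the day is Monday.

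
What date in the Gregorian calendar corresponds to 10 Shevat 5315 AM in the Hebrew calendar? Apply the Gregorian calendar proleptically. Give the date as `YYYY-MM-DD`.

1555-01-12

Julian Day Number of the source date = 2289023.
Converting JDN 2289023 to the Gregorian calendar gives 12 January 1555 CE.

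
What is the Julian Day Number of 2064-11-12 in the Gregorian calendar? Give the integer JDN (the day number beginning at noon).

2475237

JDN 2299161 is 15 October 1582 CE (Gregorian); the target day is +176076 days from there, so JDN = 2475237.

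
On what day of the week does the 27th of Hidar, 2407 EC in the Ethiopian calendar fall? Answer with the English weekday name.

This is JDN 2603098 (9 December 2414 Gregorian).
JDN 2603098 mod 7 = 1, and JDN 0 was a Monday, so this is a Tuesday.

Tuesday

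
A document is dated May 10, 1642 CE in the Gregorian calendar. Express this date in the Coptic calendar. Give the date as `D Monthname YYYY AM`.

5 Pashons 1358 AM

Julian Day Number of the source date = 2320918.
Converting JDN 2320918 to the Coptic calendar gives 5 Pashons 1358 AM.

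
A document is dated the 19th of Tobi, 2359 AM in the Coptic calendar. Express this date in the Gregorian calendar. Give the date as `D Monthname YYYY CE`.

Julian Day Number of the source date = 2686427.
Converting JDN 2686427 to the Gregorian calendar gives 1 February 2643 CE.

1 February 2643 CE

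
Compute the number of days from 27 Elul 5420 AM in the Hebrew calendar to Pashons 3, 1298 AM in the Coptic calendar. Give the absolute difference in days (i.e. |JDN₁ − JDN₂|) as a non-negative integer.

First date → JDN 2327609; second date → JDN 2299001.
The interval is |2327609 − 2299001| = 28608 days.

28608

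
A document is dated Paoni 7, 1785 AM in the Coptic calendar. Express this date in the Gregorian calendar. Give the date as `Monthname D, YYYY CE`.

Both dates share Julian Day Number 2476912; in the Gregorian calendar that is 14 June 2069 CE.

June 14, 2069 CE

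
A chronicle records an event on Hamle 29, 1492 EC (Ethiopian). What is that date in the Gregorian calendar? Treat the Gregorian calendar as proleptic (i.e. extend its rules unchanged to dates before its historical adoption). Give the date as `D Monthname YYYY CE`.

2 August 1500 CE

Both dates share Julian Day Number 2269137; in the Gregorian calendar that is 2 August 1500 CE.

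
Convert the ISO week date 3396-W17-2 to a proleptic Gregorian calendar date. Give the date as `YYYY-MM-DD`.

ISO week 1 of 3396 is the week containing the first Thursday of 3396.
Week 17, day 2 (Tuesday) lands on 3396-04-26.

3396-04-26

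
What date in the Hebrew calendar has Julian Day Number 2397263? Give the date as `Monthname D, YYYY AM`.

Iyar 18, 5611 AM

The Gregorian equivalent of JDN 2397263 is 20 May 1851.
In the Hebrew calendar that day is Iyar 18, 5611 AM.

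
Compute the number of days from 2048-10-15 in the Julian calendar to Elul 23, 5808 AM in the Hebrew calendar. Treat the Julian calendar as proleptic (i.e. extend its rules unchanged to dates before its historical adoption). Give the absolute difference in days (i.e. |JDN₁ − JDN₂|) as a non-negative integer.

57

First date → JDN 2469378; second date → JDN 2469321.
The interval is |2469378 − 2469321| = 57 days.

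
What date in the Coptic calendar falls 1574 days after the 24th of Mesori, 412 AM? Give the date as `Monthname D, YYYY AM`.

Koiak 12, 417 AM

JDN of the 24th of Mesori, 412 AM = 1975501.
1975501 + 1574 = 1977075.
JDN 1977075 in the Coptic calendar is Koiak 12, 417 AM.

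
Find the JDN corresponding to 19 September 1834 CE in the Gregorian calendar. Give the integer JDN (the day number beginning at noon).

2391176

JDN 2451545 is 1 January 2000 CE (Gregorian); the target day is −60369 days from there, so JDN = 2391176.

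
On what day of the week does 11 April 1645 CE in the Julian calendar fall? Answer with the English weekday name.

Friday

This is JDN 2321995 (21 April 1645 Gregorian).
JDN 2321995 mod 7 = 4, and JDN 0 was a Monday, so this is a Friday.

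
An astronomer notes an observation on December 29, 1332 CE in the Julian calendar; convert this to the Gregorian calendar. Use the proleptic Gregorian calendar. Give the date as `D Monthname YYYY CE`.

6 January 1333 CE

At this point the Julian calendar is 8 days behind the Gregorian.
29 December 1332 Julian + 8 days → 6 January 1333 Gregorian.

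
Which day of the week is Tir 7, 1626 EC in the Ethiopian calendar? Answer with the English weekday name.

This is JDN 2317878 (12 January 1634 Gregorian).
2317878 ≡ 3 (mod 7); counting from Monday = 0 gives Thursday.

Thursday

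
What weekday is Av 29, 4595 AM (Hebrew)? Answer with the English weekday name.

Wednesday

In the proleptic Gregorian calendar this is 1 August 835 (JDN 2026250).
JDN 2026250 mod 7 = 2, and JDN 0 was a Monday, so this is a Wednesday.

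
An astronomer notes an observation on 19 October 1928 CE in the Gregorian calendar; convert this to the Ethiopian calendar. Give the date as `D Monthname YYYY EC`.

9 Tikimt 1921 EC

Julian Day Number of the source date = 2425539.
Converting JDN 2425539 to the Ethiopian calendar gives 9 Tikimt 1921 EC.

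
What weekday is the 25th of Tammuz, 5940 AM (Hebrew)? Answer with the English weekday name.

Wednesday

This is JDN 2517489 (19 July 2180 Gregorian).
2517489 ≡ 2 (mod 7); counting from Monday = 0 gives Wednesday.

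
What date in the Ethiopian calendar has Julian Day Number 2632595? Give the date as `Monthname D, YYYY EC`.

The Gregorian equivalent of JDN 2632595 is 12 September 2495.
In the Ethiopian calendar that day is Pagume 4, 2487 EC.

Pagume 4, 2487 EC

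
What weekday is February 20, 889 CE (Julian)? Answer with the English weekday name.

Equivalently 24 February 889 Gregorian, JDN 2045816.
Since JDN mod 7 = 3 (0 = Monday), the day is Thursday.

Thursday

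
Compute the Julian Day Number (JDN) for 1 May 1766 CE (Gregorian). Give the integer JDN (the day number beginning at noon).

JDN 2451545 is 1 January 2000 CE (Gregorian); the target day is −85346 days from there, so JDN = 2366199.

2366199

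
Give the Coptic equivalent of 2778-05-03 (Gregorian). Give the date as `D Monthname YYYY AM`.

Both dates share Julian Day Number 2735826; in the Coptic calendar that is 19 Parmouti 2494 AM.

19 Parmouti 2494 AM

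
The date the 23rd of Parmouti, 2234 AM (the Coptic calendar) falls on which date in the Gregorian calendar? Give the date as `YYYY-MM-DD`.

2518-05-05

Both dates share Julian Day Number 2640865; in the Gregorian calendar that is 5 May 2518 CE.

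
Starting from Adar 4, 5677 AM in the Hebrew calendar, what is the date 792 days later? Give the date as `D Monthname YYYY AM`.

29 Nisan 5679 AM

The starting date is JDN 2421286; 2421286 + 792 = 2422078.
JDN 2422078 corresponds to 29 Nisan 5679 AM.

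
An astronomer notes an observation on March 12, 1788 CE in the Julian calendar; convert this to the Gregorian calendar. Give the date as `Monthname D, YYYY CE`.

March 23, 1788 CE

At this point the Julian calendar is 11 days behind the Gregorian.
12 March 1788 Julian + 11 days → 23 March 1788 Gregorian.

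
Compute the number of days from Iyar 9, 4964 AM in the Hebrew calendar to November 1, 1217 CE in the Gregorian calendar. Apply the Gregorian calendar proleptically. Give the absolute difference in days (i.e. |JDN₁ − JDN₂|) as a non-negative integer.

First date → JDN 2160920; second date → JDN 2165865.
The interval is |2160920 − 2165865| = 4945 days.

4945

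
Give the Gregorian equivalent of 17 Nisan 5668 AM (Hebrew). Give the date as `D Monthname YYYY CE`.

18 April 1908 CE

Both dates share Julian Day Number 2418050; in the Gregorian calendar that is 18 April 1908 CE.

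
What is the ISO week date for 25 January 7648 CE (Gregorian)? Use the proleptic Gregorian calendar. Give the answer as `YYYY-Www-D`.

The weekday is Saturday (ISO weekday 6).
That Saturday belongs to ISO week 4 of ISO year 7648.

7648-W04-6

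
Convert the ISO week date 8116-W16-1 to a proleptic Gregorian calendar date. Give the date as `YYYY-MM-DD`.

8116-04-13

ISO week 1 of 8116 is the week containing the first Thursday of 8116.
Week 16, day 1 (Monday) lands on 8116-04-13.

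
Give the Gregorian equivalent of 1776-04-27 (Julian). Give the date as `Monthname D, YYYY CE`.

May 8, 1776 CE

At this point the Julian calendar is 11 days behind the Gregorian.
27 April 1776 Julian + 11 days → 8 May 1776 Gregorian.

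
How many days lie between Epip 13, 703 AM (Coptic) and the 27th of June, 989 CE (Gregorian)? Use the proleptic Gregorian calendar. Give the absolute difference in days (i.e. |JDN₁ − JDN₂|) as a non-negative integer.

716

JDN of the first date = 2081747.
JDN of the second date = 2082463.
|2082463 − 2081747| = 716.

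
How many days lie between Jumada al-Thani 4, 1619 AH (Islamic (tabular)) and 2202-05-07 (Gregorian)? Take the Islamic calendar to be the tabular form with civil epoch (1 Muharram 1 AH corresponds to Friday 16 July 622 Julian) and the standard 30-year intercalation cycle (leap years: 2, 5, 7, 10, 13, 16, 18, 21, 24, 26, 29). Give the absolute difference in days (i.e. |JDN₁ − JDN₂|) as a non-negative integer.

First date → JDN 2521956; second date → JDN 2525450.
The interval is |2521956 − 2525450| = 3494 days.

3494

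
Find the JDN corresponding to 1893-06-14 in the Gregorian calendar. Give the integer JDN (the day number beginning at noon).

2412629

JDN 2451545 is 1 January 2000 CE (Gregorian); the target day is −38916 days from there, so JDN = 2412629.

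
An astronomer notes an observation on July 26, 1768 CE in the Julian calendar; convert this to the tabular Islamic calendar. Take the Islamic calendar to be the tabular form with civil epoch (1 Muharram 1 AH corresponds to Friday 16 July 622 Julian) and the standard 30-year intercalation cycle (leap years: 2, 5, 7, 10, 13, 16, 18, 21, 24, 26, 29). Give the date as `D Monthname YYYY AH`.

Julian Day Number of the source date = 2367027.
Converting JDN 2367027 to the tabular Islamic calendar gives 22 Rabi' al-Awwal 1182 AH.

22 Rabi' al-Awwal 1182 AH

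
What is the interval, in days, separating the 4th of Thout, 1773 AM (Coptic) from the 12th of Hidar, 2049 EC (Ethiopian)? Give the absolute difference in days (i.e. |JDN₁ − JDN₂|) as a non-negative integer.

68

JDN of the first date = 2472256.
JDN of the second date = 2472324.
|2472324 − 2472256| = 68.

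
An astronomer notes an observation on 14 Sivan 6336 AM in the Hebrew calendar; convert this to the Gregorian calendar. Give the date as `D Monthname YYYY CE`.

13 June 2576 CE

Julian Day Number of the source date = 2662089.
Converting JDN 2662089 to the Gregorian calendar gives 13 June 2576 CE.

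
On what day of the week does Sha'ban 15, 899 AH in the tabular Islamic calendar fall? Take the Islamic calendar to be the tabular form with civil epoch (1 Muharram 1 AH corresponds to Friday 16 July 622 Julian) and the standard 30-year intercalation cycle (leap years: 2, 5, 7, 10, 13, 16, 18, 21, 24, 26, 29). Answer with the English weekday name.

Wednesday

In the proleptic Gregorian calendar this is 30 May 1494 (JDN 2266882).
Since JDN mod 7 = 2 (0 = Monday), the day is Wednesday.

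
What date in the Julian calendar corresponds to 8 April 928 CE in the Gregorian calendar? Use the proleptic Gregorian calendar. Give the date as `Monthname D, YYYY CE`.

The Julian–Gregorian offset here is 5 days (Julian trailing).
8 April 928 Gregorian − 5 days → 3 April 928 Julian.

April 3, 928 CE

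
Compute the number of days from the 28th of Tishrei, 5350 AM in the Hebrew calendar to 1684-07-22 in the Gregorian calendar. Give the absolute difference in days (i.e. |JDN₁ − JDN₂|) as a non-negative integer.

First date → JDN 2301711; second date → JDN 2336332.
The interval is |2301711 − 2336332| = 34621 days.

34621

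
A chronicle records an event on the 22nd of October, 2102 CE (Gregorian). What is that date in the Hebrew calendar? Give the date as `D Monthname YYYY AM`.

Julian Day Number of the source date = 2489094.
Converting JDN 2489094 to the Hebrew calendar gives 9 Cheshvan 5863 AM.

9 Cheshvan 5863 AM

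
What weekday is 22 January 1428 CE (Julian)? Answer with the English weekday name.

In the proleptic Gregorian calendar this is 31 January 1428 (JDN 2242656).
JDN 2242656 mod 7 = 3, and JDN 0 was a Monday, so this is a Thursday.

Thursday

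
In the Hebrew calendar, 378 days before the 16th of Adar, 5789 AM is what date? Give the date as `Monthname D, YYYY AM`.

JDN of the 16th of Adar, 5789 AM = 2462199.
2462199 − 378 = 2461821.
JDN 2461821 in the Hebrew calendar is Shevat 22, 5788 AM.

Shevat 22, 5788 AM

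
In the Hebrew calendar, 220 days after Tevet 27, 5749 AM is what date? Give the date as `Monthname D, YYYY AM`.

Av 11, 5749 AM

JDN of Tevet 27, 5749 AM = 2447531.
2447531 + 220 = 2447751.
JDN 2447751 in the Hebrew calendar is Av 11, 5749 AM.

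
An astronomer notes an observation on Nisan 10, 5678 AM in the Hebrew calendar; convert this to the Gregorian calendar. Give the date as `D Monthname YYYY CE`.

Both dates share Julian Day Number 2421676; in the Gregorian calendar that is 23 March 1918 CE.

23 March 1918 CE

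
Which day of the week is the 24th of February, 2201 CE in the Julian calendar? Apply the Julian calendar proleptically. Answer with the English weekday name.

Wednesday

This is JDN 2525028 (11 March 2201 Gregorian).
Since JDN mod 7 = 2 (0 = Monday), the day is Wednesday.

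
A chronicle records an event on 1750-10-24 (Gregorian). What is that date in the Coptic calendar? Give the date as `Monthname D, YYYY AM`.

Both dates share Julian Day Number 2360531; in the Coptic calendar that is 16 Paopi 1467 AM.

Paopi 16, 1467 AM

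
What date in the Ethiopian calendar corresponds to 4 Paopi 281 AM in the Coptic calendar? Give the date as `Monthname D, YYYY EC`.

Both dates share Julian Day Number 1927333; in the Ethiopian calendar that is 4 Tikimt 557 EC.

Tikimt 4, 557 EC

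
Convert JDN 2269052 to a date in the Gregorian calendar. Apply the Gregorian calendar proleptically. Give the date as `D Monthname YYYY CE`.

Counting from JDN 2299161 = 15 Oct 1582 gives an offset of -30109 days.

9 May 1500 CE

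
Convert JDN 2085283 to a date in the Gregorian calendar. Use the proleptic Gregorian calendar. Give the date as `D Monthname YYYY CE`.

Counting from JDN 2299161 = 15 Oct 1582 gives an offset of -213878 days.

17 March 997 CE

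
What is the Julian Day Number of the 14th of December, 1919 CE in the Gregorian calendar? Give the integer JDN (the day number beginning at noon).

JDN 2451545 is 1 January 2000 CE (Gregorian); the target day is −29238 days from there, so JDN = 2422307.

2422307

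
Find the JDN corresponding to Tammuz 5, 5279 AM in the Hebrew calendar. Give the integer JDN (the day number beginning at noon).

Equivalently 14 June 1519 (proleptic Gregorian).
JDN 2299161 is 15 October 1582 CE (Gregorian); the target day is −23134 days from there, so JDN = 2276027.

2276027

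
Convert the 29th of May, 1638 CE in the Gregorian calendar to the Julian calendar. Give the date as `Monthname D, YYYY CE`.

The Julian–Gregorian offset here is 10 days (Julian trailing).
29 May 1638 Gregorian − 10 days → 19 May 1638 Julian.

May 19, 1638 CE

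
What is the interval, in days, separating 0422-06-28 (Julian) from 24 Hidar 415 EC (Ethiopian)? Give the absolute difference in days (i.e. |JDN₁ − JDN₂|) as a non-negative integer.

First date → JDN 1875372; second date → JDN 1875517.
The interval is |1875372 − 1875517| = 145 days.

145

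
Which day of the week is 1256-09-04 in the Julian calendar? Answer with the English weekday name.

This is JDN 2180059 (11 September 1256 Gregorian).
Since JDN mod 7 = 0 (0 = Monday), the day is Monday.

Monday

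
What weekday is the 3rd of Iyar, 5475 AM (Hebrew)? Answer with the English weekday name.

Monday

Equivalently 6 May 1715 Gregorian, JDN 2347576.
Since JDN mod 7 = 0 (0 = Monday), the day is Monday.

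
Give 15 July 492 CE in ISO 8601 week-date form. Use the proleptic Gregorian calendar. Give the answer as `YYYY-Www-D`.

The weekday is Tuesday (ISO weekday 2).
That Tuesday belongs to ISO week 29 of ISO year 492.

0492-W29-2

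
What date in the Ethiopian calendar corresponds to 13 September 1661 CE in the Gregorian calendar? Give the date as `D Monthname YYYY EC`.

6 Meskerem 1654 EC

Both dates share Julian Day Number 2327984; in the Ethiopian calendar that is 6 Meskerem 1654 EC.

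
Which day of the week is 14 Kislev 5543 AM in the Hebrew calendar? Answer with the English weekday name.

Equivalently 20 November 1782 Gregorian, JDN 2372246.
Since JDN mod 7 = 2 (0 = Monday), the day is Wednesday.

Wednesday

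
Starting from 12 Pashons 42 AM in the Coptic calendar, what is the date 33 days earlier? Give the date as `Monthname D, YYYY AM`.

Parmouti 9, 42 AM

JDN of 12 Pashons 42 AM = 1840256.
1840256 − 33 = 1840223.
JDN 1840223 in the Coptic calendar is Parmouti 9, 42 AM.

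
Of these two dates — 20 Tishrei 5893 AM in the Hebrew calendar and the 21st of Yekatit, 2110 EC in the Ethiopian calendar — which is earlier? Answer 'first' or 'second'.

second

The two dates have Julian Day Numbers 2500030 and 2494703 respectively.
Since 2494703 < 2500030, the second date comes first.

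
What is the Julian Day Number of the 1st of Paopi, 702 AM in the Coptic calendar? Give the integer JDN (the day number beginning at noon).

Equivalently 3 October 985 (proleptic Gregorian).
JDN 2400001 is 17 November 1858 CE (Gregorian), MJD 0; the target day is −318901 days from there, so JDN = 2081100.

2081100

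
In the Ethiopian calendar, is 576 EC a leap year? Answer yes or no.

576 mod 4 = 0; in the Ethiopian calendar a year is leap when year mod 4 = 3, so it is a common year.

no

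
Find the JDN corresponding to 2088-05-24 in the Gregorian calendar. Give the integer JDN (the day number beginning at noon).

2483831

JDN 2451545 is 1 January 2000 CE (Gregorian); the target day is +32286 days from there, so JDN = 2483831.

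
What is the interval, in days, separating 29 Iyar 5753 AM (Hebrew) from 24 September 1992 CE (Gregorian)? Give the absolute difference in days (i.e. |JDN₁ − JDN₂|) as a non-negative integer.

238

JDN of the first date = 2449128.
JDN of the second date = 2448890.
|2448890 − 2449128| = 238.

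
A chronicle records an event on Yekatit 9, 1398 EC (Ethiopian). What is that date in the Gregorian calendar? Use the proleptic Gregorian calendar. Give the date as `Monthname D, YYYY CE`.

February 12, 1406 CE

Julian Day Number of the source date = 2234633.
Converting JDN 2234633 to the Gregorian calendar gives 12 February 1406 CE.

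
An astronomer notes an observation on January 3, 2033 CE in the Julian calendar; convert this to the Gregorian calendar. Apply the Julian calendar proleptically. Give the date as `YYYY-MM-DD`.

2033-01-16

For dates in this range the Gregorian date is 13 days ahead of the Julian.
3 January 2033 Julian + 13 days → 16 January 2033 Gregorian.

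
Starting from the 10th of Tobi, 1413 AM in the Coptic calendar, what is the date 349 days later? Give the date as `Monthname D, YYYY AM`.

JDN of the 10th of Tobi, 1413 AM = 2340892.
2340892 + 349 = 2341241.
JDN 2341241 in the Coptic calendar is Koiak 24, 1414 AM.

Koiak 24, 1414 AM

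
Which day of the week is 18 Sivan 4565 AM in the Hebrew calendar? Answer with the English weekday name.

Wednesday

Equivalently 25 May 805 Gregorian, JDN 2015225.
Since JDN mod 7 = 2 (0 = Monday), the day is Wednesday.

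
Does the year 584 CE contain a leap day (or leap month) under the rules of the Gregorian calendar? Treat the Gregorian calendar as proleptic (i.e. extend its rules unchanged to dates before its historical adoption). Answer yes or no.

584 is divisible by 4 and not by 100, so it is a leap year.

yes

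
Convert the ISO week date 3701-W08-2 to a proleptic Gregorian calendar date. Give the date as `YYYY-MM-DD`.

ISO week 1 of 3701 is the week containing the first Thursday of 3701.
Week 8, day 2 (Tuesday) lands on 3701-02-22.

3701-02-22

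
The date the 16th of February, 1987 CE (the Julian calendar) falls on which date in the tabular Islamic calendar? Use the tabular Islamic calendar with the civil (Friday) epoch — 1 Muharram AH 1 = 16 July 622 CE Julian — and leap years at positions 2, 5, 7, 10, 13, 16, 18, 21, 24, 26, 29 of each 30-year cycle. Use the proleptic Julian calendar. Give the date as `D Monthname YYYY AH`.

29 Jumada al-Thani 1407 AH

Both dates share Julian Day Number 2446856; in the tabular Islamic calendar that is 29 Jumada al-Thani 1407 AH.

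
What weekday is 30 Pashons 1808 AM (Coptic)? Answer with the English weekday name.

Saturday

Equivalently 7 June 2092 Gregorian, JDN 2485306.
2485306 ≡ 5 (mod 7); counting from Monday = 0 gives Saturday.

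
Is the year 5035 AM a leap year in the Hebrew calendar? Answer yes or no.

Hebrew year 5035 is year 19 of its 19-year Metonic cycle; leap years are at positions 3, 6, 8, 11, 14, 17, 19, so it is a leap year (13 months).

yes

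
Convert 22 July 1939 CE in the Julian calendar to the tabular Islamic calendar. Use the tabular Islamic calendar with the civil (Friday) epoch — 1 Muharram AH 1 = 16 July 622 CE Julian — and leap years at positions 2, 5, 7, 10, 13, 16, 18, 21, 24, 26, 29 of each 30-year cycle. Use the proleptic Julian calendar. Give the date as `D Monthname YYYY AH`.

17 Jumada al-Thani 1358 AH

The source date corresponds to 4 August 1939 in the Gregorian calendar (JDN 2429480).
That day falls on 17 Jumada al-Thani 1358 AH in the tabular Islamic calendar.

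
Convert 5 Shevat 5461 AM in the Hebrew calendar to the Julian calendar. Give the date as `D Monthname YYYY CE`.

Julian Day Number of the source date = 2342351.
Converting JDN 2342351 to the Julian calendar gives 3 January 1701 CE.

3 January 1701 CE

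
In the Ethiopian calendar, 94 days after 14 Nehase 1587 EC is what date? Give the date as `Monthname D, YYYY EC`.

Hidar 12, 1588 EC

JDN of 14 Nehase 1587 EC = 2303850.
2303850 + 94 = 2303944.
JDN 2303944 in the Ethiopian calendar is Hidar 12, 1588 EC.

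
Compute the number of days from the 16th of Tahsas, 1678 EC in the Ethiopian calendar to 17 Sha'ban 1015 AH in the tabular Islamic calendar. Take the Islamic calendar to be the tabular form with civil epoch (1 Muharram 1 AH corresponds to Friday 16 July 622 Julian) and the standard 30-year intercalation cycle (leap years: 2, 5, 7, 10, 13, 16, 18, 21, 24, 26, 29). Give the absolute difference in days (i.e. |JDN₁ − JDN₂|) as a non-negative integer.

28859

First date → JDN 2336850; second date → JDN 2307991.
The interval is |2336850 − 2307991| = 28859 days.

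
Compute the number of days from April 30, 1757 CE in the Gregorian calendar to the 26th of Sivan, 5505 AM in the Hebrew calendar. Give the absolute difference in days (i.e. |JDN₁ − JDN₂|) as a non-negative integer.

4326

JDN of the first date = 2362911.
JDN of the second date = 2358585.
|2358585 − 2362911| = 4326.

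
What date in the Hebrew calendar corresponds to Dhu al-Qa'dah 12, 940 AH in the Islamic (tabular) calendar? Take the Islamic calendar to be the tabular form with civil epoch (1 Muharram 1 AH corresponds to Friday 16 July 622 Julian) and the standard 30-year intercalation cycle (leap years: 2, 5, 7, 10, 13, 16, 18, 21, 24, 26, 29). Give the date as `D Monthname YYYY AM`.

The source date corresponds to 4 June 1534 in the proleptic Gregorian calendar (JDN 2281496).
That day falls on 11 Sivan 5294 AM in the Hebrew calendar.

11 Sivan 5294 AM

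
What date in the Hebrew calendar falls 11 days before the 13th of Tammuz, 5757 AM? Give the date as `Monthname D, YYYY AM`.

Tammuz 2, 5757 AM

JDN of the 13th of Tammuz, 5757 AM = 2450648.
2450648 − 11 = 2450637.
JDN 2450637 in the Hebrew calendar is Tammuz 2, 5757 AM.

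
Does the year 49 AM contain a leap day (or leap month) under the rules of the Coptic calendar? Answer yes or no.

49 mod 4 = 1; in the Coptic calendar a year is leap when year mod 4 = 3, so it is a common year.

no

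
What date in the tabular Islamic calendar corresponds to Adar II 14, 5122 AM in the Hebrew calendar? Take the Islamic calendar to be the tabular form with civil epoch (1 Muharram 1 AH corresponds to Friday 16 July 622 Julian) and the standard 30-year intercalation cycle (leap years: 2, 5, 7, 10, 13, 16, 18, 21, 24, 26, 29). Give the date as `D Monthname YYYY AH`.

14 Jumada al-Awwal 763 AH

Julian Day Number of the source date = 2218598.
Converting JDN 2218598 to the tabular Islamic calendar gives 14 Jumada al-Awwal 763 AH.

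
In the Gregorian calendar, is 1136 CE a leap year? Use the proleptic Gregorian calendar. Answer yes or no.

1136 is divisible by 4 and not by 100, so it is a leap year.

yes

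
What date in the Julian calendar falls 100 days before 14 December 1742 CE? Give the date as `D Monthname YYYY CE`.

JDN of 14 December 1742 CE = 2357671.
2357671 − 100 = 2357571.
JDN 2357571 in the Julian calendar is 5 September 1742 CE.

5 September 1742 CE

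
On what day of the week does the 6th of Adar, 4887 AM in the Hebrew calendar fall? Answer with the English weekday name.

Equivalently 26 February 1127 Gregorian, JDN 2132744.
JDN 2132744 mod 7 = 5, and JDN 0 was a Monday, so this is a Saturday.

Saturday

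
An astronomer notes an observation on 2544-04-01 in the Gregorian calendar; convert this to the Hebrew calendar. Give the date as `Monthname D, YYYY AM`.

Julian Day Number of the source date = 2650328.
Converting JDN 2650328 to the Hebrew calendar gives 7 Nisan 6304 AM.

Nisan 7, 6304 AM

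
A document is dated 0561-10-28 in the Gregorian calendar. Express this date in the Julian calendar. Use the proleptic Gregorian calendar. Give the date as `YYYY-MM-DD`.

0561-10-26

At this point the Julian calendar is 2 days behind the Gregorian.
28 October 561 Gregorian − 2 days → 26 October 561 Julian.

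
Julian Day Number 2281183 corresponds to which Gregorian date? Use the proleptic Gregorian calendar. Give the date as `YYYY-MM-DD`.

1533-07-26

JDN 2451545 is 1 Jan 2000; 2281183 is −170362 days from there.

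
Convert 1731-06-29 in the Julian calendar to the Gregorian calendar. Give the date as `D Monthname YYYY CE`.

At this point the Julian calendar is 11 days behind the Gregorian.
29 June 1731 Julian + 11 days → 10 July 1731 Gregorian.

10 July 1731 CE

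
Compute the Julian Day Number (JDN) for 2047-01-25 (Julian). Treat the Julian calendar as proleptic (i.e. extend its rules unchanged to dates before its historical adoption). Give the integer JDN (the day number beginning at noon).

2468749

Equivalently 7 February 2047 (Gregorian).
JDN 2451545 is 1 January 2000 CE (Gregorian); the target day is +17204 days from there, so JDN = 2468749.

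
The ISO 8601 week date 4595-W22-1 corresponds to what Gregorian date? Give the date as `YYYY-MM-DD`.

4595-05-25

ISO week 1 of 4595 is the week containing the first Thursday of 4595.
Week 22, day 1 (Monday) lands on 4595-05-25.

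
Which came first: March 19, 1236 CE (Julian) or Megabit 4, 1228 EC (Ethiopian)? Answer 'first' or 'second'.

First date → JDN 2172585; second date → JDN 2172566.
JDN 2172566 < JDN 2172585, so the second date is earlier.

second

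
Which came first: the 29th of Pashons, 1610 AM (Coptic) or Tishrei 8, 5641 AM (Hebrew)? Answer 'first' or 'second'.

second

The two dates have Julian Day Numbers 2412985 and 2407972 respectively.
Since 2407972 < 2412985, the second date comes first.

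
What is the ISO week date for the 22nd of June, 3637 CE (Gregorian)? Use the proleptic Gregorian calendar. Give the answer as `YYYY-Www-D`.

The weekday is Monday (ISO weekday 1).
That Monday belongs to ISO week 26 of ISO year 3637.

3637-W26-1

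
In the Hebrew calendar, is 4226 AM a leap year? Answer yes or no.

yes

Hebrew year 4226 is year 8 of its 19-year Metonic cycle; leap years are at positions 3, 6, 8, 11, 14, 17, 19, so it is a leap year (13 months).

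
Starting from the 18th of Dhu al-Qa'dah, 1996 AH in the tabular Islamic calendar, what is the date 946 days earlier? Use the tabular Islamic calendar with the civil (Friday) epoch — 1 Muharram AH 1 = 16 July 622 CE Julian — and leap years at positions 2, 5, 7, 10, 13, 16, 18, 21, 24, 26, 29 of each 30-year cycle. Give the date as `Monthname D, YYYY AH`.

Rabi' al-Awwal 16, 1994 AH

Counting 946 days back from JDN 2655713 reaches JDN 2654767, which is Rabi' al-Awwal 16, 1994 AH.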